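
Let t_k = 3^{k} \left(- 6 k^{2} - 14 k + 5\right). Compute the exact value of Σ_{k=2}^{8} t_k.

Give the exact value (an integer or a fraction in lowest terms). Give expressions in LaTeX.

Step 1: r(k) = 3*(6*k**2 + 26*k + 15)/(6*k**2 + 14*k - 5).
Normal form (A,B,C) = (3, 1, k**2 + 7*k/3 - 5/6).
Need (3)·f(k+1) − (1)·f(k) = k**2 + 7*k/3 - 5/6.
deg f ≤ 2 (via 0,0,2).
Match coefficients ⇒ f(k) = (3*k**2 - 2*k - 4)/6.
Get s_k = R·t_k = 3**k*(-3*k**2 + 2*k + 4) with R(k) = B(k−1)f(k)/C(k) = (3*k**2 - 2*k - 4)/(6*k**2 + 14*k - 5).
Check: Δs_k = 3**k*(-6*k**2 - 14*k + 5). ✓
Σ_(k=2)^(8) t_k = s_(9) − s_(2) = -4349943 − (-36) = -4349907.

Σ = -4349907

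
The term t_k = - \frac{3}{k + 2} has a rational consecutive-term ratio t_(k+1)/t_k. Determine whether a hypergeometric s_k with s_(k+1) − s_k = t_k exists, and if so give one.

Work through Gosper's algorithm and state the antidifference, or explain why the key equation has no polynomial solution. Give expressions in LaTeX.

not Gosper-summable; s_k does not exist

Ratio r(k) = (k + 2)/(k + 3).
A = k + 2, B = k + 3, C = 1.
Key eq: (k + 2)·f(k+1) = (k + 2)·f(k) + (1).
deg f ≤ 0 (via 1,1,0).
Generic f = c0 gives residual -1; -1 = 0 cannot hold, so t_k is not Gosper-summable.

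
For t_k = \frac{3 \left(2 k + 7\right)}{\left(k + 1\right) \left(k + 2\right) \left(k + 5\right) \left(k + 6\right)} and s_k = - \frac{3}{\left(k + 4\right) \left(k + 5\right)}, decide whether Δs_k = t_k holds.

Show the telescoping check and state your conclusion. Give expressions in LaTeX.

s_(k+1) = -3/((k + 5)*(k + 6))
s_(k+1) − s_k = 6/(k**3 + 15*k**2 + 74*k + 120)
(s_(k+1) − s_k) − t_k = 9*(-3*k - 8)/(k**5 + 18*k**4 + 121*k**3 + 372*k**2 + 508*k + 240)

Invalid: residual \frac{9 \left(- 3 k - 8\right)}{k^{5} + 18 k^{4} + 121 k^{3} + 372 k^{2} + 508 k + 240} ≠ 0.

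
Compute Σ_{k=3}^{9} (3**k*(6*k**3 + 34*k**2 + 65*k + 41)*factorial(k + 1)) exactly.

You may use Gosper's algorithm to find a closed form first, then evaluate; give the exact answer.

Σ = 568048356671112

Ratio r(k) = 3*(6*k**4 + 64*k**3 + 255*k**2 + 448*k + 292)/(6*k**3 + 34*k**2 + 65*k + 41).
Normal form (A,B,C) = (3*k + 6, 1, k**3 + 17*k**2/3 + 65*k/6 + 41/6).
Need (3*k + 6)·f(k+1) − (1)·f(k) = k**3 + 17*k**2/3 + 65*k/6 + 41/6.
Degrees (1,0,3) ⇒ d ≤ 2.
Solve for f: f(k) = (2*k**2 + 4*k + 1)/6 (degree 2 ≤ 2).
Then R = B(k−1)f/C = (2*k**2 + 4*k + 1)/(6*k**3 + 34*k**2 + 65*k + 41), so s_k = R(k)·t_k = 3**k*(2*k**2 + 4*k + 1)*factorial(k + 1).
Check: Δs_k = 3**k*(6*k**3 + 34*k**2 + 65*k + 41)*factorial(k + 1). ✓
Telescoping: Σ = s_(10) − s_(3) = 568048356691200 − (20088) = 568048356671112.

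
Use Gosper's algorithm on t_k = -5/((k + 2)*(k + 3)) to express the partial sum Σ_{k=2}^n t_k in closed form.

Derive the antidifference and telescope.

Compute t_(k+1)/t_k: get (k + 2)/(k + 4).
Gosper form: A/B · C(k+1)/C(k) with A=k + 2, B=k + 4, C=1.
f must satisfy (k + 2)·f(k+1) − (k + 3)·f(k) = 1.
Bound: deg f ≤ 1.
Coefficient equations give f(k) = k/2.
So s_k = (B(k−1)f/C)·t_k = (k*(k + 3)/2)·t_k = -5*k/(2*k + 4).
Check: Δs_k = -5/(k**2 + 5*k + 6). ✓
Telescope: S(n) = s_(n+1) − s_(2) = 5*(-n - 1)/(2*(n + 3)) − (-5/4) = 5*(1 - n)/(4*(n + 3)).

S(n) = 5*(1 - n)/(4*(n + 3))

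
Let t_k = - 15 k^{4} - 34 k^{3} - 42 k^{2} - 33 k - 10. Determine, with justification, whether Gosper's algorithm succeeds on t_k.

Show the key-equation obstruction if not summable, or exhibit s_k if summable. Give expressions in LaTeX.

Yes. s_k = k^{2} \left(- 3 k^{3} - k^{2} - 2 k - 4\right).

r(k) = (15*k**4 + 94*k**3 + 234*k**2 + 279*k + 134)/(15*k**4 + 34*k**3 + 42*k**2 + 33*k + 10) after simplifying.
Gosper form: A/B · C(k+1)/C(k) with A=1, B=1, C=k**4 + 34*k**3/15 + 14*k**2/5 + 11*k/5 + 2/3.
Set up (1)·f(k+1) − (1)·f(k) − (k**4 + 34*k**3/15 + 14*k**2/5 + 11*k/5 + 2/3) = 0.
d = 5 from the (0,0,4) case.
Coefficient equations give f(k) = k**2*(k + 1)*(3*k**2 - 2*k + 4)/15.
Certificate R = B(k−1)f/C = k**2*(3*k**2 - 2*k + 4)/(15*k**3 + 19*k**2 + 23*k + 10) gives s_k = k**2*(-3*k**3 - k**2 - 2*k - 4).
s_(k+1) − s_k = -15*k**4 - 34*k**3 - 42*k**2 - 33*k - 10 = t_k.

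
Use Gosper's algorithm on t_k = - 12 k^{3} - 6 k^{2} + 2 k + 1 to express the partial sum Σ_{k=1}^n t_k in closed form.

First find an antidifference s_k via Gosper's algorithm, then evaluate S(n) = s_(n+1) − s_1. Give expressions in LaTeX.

S(n) = n \left(- 3 n^{3} - 8 n^{2} - 5 n + 1\right)

r(k) = (12*k**3 + 42*k**2 + 46*k + 15)/(12*k**3 + 6*k**2 - 2*k - 1) after simplifying.
Gosper form: A/B · C(k+1)/C(k) with A=1, B=1, C=k**3 + k**2/2 - k/6 - 1/12.
Need (1)·f(k+1) − (1)·f(k) = k**3 + k**2/2 - k/6 - 1/12.
deg f ≤ 4 (via 0,0,3).
Match coefficients ⇒ f(k) = k*(3*k**3 - 4*k**2 - k + 1)/12.
Get s_k = R·t_k = k*(-3*k**3 + 4*k**2 + k - 1) with R(k) = B(k−1)f(k)/C(k) = k*(3*k**3 - 4*k**2 - k + 1)/((2*k + 1)*(6*k**2 - 1)).
Check: Δs_k = -12*k**3 - 6*k**2 + 2*k + 1. ✓
Σ_(k=1)^n t_k = s_(n+1) − s_(1) = (-3*n**4 - 8*n**3 - 5*n**2 + n + 1) − (1), i.e. n*(-3*n**3 - 8*n**2 - 5*n + 1).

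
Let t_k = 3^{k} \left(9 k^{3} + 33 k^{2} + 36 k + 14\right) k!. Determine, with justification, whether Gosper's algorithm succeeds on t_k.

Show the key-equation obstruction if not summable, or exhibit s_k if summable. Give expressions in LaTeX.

The ratio is 3*(9*k**4 + 69*k**3 + 189*k**2 + 221*k + 92)/(9*k**3 + 33*k**2 + 36*k + 14).
So A=3*k + 3 and B=1, with C=k**3 + 11*k**2/3 + 4*k + 14/9.
f must satisfy (3*k + 3)·f(k+1) − (1)·f(k) = k**3 + 11*k**2/3 + 4*k + 14/9.
From deg A=1, deg B=0, deg C=3: d=2.
Solving with deg f ≤ 2: f(k) = (3*k**2 + 3*k - 2)/9.
Then R = B(k−1)f/C = (3*k**2 + 3*k - 2)/(9*k**3 + 33*k**2 + 36*k + 14), so s_k = R(k)·t_k = 3**k*(3*k**2 + 3*k - 2)*factorial(k).
s_(k+1) − s_k = 3**k*(9*k**3 + 33*k**2 + 36*k + 14)*factorial(k) = t_k.

Yes. s_k = 3^{k} \left(3 k^{2} + 3 k - 2\right) k!.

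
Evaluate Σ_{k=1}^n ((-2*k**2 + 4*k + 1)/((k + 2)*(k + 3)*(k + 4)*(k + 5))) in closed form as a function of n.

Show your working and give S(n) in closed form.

S(n) = n*(-2*n**2 + 6*n + 11)/(15*(n**3 + 12*n**2 + 47*n + 60))

Step 1: r(k) = (k + 2)*(4*k - 2*(k + 1)**2 + 5)/((k + 6)*(-2*k**2 + 4*k + 1)).
Take A(k)=k + 2, B(k)=k + 6, C(k)=k**2 - 2*k - 1/2.
Solve (k + 2)·f(k+1) − (k + 5)·f(k) = k**2 - 2*k - 1/2.
From deg A=1, deg B=1, deg C=2: d=3.
Coefficient equations give f(k) = k*(k**2 - 7*k + 2)/16.
So s_k = (B(k−1)f/C)·t_k = (k*(k + 5)*(k**2 - 7*k + 2)/(8*(2*k**2 - 4*k - 1)))·t_k = k*(-k**2 + 7*k - 2)/(8*(k + 2)*(k + 3)*(k + 4)).
Check: Δs_k = (-2*k**2 + 4*k + 1)/(k**4 + 14*k**3 + 71*k**2 + 154*k + 120). ✓
s_(n+1) = (-n**3 + 4*n**2 + 9*n + 4)/(8*(n**3 + 12*n**2 + 47*n + 60)) and s_(1) = 1/120, so S(n) = n*(-2*n**2 + 6*n + 11)/(15*(n**3 + 12*n**2 + 47*n + 60)).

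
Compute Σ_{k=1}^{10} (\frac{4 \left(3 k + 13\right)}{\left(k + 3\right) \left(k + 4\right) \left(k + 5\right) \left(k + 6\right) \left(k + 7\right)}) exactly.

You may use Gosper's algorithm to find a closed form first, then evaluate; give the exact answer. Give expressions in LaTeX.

Σ = 65/2856

Compute t_(k+1)/t_k: get (k + 3)*(3*k + 16)/((k + 8)*(3*k + 13)).
Gosper form: A/B · C(k+1)/C(k) with A=k + 3, B=k + 8, C=k + 13/3.
Set up (k + 3)·f(k+1) − (k + 7)·f(k) − (k + 13/3) = 0.
Degrees (1,1,1) ⇒ d ≤ 4.
Coefficient equations give f(k) = k*(k + 4)*(k**2 + 14*k + 63)/270.
Then R = B(k−1)f/C = k*(k + 4)*(k + 7)*(k**2 + 14*k + 63)/(90*(3*k + 13)), so s_k = R(k)·t_k = 2*k*(k**2 + 14*k + 63)/(45*(k**3 + 14*k**2 + 63*k + 90)).
Verify: 4*(3*k + 13)/(k**5 + 25*k**4 + 245*k**3 + 1175*k**2 + 2754*k + 2520) matches t_k.
Sum = s_(11) − s_(1); s_(11) = 1859/42840, s_(1) = 13/630 ⇒ 65/2856.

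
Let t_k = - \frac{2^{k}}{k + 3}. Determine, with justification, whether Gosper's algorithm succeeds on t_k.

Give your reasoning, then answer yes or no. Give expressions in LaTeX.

Compute t_(k+1)/t_k: get 2*(k + 3)/(k + 4).
So A=2*k + 6 and B=k + 4, with C=1.
Solve (2*k + 6)·f(k+1) − (k + 3)·f(k) = 1.
Bound: deg f ≤ -1.
Bound -1 < 0, so the key equation has no polynomial solution.

No — key equation has no polynomial f.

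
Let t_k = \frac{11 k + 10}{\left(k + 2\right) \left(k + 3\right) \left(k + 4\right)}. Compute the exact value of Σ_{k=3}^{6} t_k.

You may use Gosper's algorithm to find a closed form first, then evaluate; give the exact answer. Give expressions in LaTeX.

Compute t_(k+1)/t_k: get (k + 2)*(11*k + 21)/((k + 5)*(11*k + 10)).
Gosper form: A/B · C(k+1)/C(k) with A=k + 2, B=k + 5, C=k + 10/11.
Need (k + 2)·f(k+1) − (k + 4)·f(k) = k + 10/11.
Bound: deg f ≤ 2.
Coefficient equations give f(k) = k*(8*k + 7)/33.
So s_k = (B(k−1)f/C)·t_k = (k*(k + 4)*(8*k + 7)/(3*(11*k + 10)))·t_k = k*(8*k + 7)/(3*(k + 2)*(k + 3)).
s_(k+1) − s_k = (11*k + 10)/(k**3 + 9*k**2 + 26*k + 24) = t_k.
Telescoping: Σ = s_(7) − s_(3) = 49/30 − (31/30) = 3/5.

Σ = 3/5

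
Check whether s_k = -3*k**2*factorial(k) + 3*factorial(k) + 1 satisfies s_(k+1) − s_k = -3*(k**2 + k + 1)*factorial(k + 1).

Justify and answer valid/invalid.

valid; difference matches t_k

s_(k+1) = -3*k**3*factorial(k) - 9*k**2*factorial(k) - 6*k*factorial(k) + 1
s_(k+1) − s_k = -3*(k**2 + k + 1)*factorial(k + 1)
(s_(k+1) − s_k) − t_k = 0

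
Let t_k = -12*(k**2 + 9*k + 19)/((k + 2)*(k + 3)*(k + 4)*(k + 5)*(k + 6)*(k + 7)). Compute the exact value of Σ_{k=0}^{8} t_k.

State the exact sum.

The ratio is (k + 2)*(9*k + (k + 1)**2 + 28)/((k + 8)*(k**2 + 9*k + 19)).
Gosper form: A/B · C(k+1)/C(k) with A=k + 2, B=k + 8, C=k**2 + 9*k + 19.
f must satisfy (k + 2)·f(k+1) − (k + 7)·f(k) = k**2 + 9*k + 19.
Degrees (1,1,2) ⇒ d ≤ 5.
Coefficient equations give f(k) = k*(k + 3)*(k + 5)*(k**2 + 12*k + 44)/144.
Get s_k = R·t_k = k*(-k**2 - 12*k - 44)/(12*(k**3 + 12*k**2 + 44*k + 48)) with R(k) = B(k−1)f(k)/C(k) = k*(k + 3)*(k + 5)*(k + 7)*(k**2 + 12*k + 44)/(144*(k**2 + 9*k + 19)).
Verify: 12*(-k**2 - 9*k - 19)/(k**6 + 27*k**5 + 295*k**4 + 1665*k**3 + 5104*k**2 + 8028*k + 5040) matches t_k.
Evaluate s at k=9 and k=0: -233/2860 and 0; difference -233/2860.

Σ = -233/2860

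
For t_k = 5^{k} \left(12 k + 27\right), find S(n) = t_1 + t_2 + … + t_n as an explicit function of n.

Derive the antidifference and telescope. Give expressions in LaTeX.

t_(k+1)/t_k = 5*(4*k + 13)/(4*k + 9).
A = 5, B = 1, C = k + 9/4.
Need (5)·f(k+1) − (1)·f(k) = k + 9/4.
From deg A=0, deg B=0, deg C=1: d=1.
Match coefficients ⇒ f(k) = (k + 1)/4.
Get s_k = R·t_k = 3*5**k*(k + 1) with R(k) = B(k−1)f(k)/C(k) = (k + 1)/(4*k + 9).
Verify: 5**k*(12*k + 27) matches t_k.
s_(n+1) = 15*5**n*(n + 2) and s_(1) = 30, so S(n) = 15*5**n*n + 30*5**n - 30.

S(n) = 15 \cdot 5^{n} n + 30 \cdot 5^{n} - 30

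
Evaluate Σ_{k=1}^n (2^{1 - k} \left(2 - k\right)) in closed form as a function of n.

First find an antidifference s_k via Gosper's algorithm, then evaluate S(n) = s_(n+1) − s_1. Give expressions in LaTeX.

t_(k+1)/t_k = (k - 1)/(2*(k - 2)).
Take A(k)=1/2, B(k)=1, C(k)=k - 2.
f must satisfy (1/2)·f(k+1) − (1)·f(k) = k - 2.
deg f ≤ 1 (via 0,0,1).
Solve for f: f(k) = -2*(k - 1) (degree 1 ≤ 1).
Get s_k = R·t_k = 2**(2 - k)*(k - 1) with R(k) = B(k−1)f(k)/C(k) = -2*(k - 1)/(k - 2).
Δs = 2**(1 - k)*(2 - k), as required.
s_(n+1) = 2**(1 - n)*n and s_(1) = 0, so S(n) = 2**(1 - n)*n.

S(n) = 2^{1 - n} n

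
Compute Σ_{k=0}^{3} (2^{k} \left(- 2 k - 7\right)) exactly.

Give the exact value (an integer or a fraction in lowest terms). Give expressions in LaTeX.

Σ = -173

r(k) = 2*(2*k + 9)/(2*k + 7) after simplifying.
So A=2 and B=1, with C=k + 7/2.
Key eq: (2)·f(k+1) = (1)·f(k) + (k + 7/2).
deg f ≤ 1 (via 0,0,1).
Coefficient equations give f(k) = (2*k + 3)/2.
Get s_k = R·t_k = 2**k*(-2*k - 3) with R(k) = B(k−1)f(k)/C(k) = (2*k + 3)/(2*k + 7).
Check: Δs_k = 2**k*(-2*k - 7). ✓
Evaluate s at k=4 and k=0: -176 and -3; difference -173.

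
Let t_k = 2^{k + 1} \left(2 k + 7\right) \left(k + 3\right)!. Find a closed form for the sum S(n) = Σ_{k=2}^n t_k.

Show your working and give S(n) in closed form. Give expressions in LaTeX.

t_(k+1)/t_k = 2*(k + 4)*(2*k + 9)/(2*k + 7).
Take A(k)=2*k + 8, B(k)=1, C(k)=k + 7/2.
Solve (2*k + 8)·f(k+1) − (1)·f(k) = k + 7/2.
deg f ≤ 0 (via 1,0,1).
Solving with deg f ≤ 0: f(k) = 1/2.
So s_k = (B(k−1)f/C)·t_k = (1/(2*k + 7))·t_k = 2**(k + 1)*factorial(k + 3).
Check: Δs_k = 2**(k + 1)*(2*k + 7)*factorial(k + 3). ✓
Σ_(k=2)^n t_k = s_(n+1) − s_(2) = (2**(n + 2)*factorial(n + 4)) − (960), i.e. 4*2**n*factorial(n + 4) - 960.

S(n) = 4 \cdot 2^{n} \left(n + 4\right)! - 960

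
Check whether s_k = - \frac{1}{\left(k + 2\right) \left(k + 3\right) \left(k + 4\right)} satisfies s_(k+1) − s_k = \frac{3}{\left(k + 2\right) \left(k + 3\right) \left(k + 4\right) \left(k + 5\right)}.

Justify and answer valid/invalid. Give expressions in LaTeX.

s_(k+1) = -1/((k + 3)*(k + 4)*(k + 5))
s_(k+1) − s_k = 3/((k + 2)*(k + 3)*(k + 4)*(k + 5))
(s_(k+1) − s_k) − t_k = 0

valid (s_(k+1) − s_k reduces to t_k)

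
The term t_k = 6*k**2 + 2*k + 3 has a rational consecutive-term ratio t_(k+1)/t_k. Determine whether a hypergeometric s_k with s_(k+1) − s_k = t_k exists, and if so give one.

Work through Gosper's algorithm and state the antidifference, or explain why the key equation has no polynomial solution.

Ratio r(k) = (6*k**2 + 14*k + 11)/(6*k**2 + 2*k + 3).
A = 1, B = 1, C = k**2 + k/3 + 1/2.
Need (1)·f(k+1) − (1)·f(k) = k**2 + k/3 + 1/2.
Degrees (0,0,2) ⇒ d ≤ 3.
Solve for f: f(k) = k*(2*k**2 - 2*k + 3)/6 (degree 3 ≤ 3).
Then R = B(k−1)f/C = k*(2*k**2 - 2*k + 3)/(6*k**2 + 2*k + 3), so s_k = R(k)·t_k = k*(2*k**2 - 2*k + 3).
Δs = 6*k**2 + 2*k + 3, as required.

s_k = k*(2*k**2 - 2*k + 3)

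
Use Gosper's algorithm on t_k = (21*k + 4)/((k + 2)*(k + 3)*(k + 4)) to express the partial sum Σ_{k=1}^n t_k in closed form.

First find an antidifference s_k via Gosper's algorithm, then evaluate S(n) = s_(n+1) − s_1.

S(n) = n*(11*n + 14)/(3*(n**2 + 7*n + 12))

Compute t_(k+1)/t_k: get (k + 2)*(21*k + 25)/((k + 5)*(21*k + 4)).
Normal form (A,B,C) = (k + 2, k + 5, k + 4/21).
Solve (k + 2)·f(k+1) − (k + 4)·f(k) = k + 4/21.
Degrees (1,1,1) ⇒ d ≤ 2.
Coefficient equations give f(k) = k*(23*k - 11)/126.
R(k) = B(k−1)·f(k)/C(k) = k*(k + 4)*(23*k - 11)/(6*(21*k + 4)); s_k = R·t_k = k*(23*k - 11)/(6*(k + 2)*(k + 3)).
s_(k+1) − s_k = (21*k + 4)/(k**3 + 9*k**2 + 26*k + 24) = t_k.
s_(n+1) = (23*n**2 + 35*n + 12)/(6*(n**2 + 7*n + 12)) and s_(1) = 1/6, so S(n) = n*(11*n + 14)/(3*(n**2 + 7*n + 12)).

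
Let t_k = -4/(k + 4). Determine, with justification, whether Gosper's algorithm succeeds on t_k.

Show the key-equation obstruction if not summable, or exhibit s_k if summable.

Step 1: r(k) = (k + 4)/(k + 5).
A = k + 4, B = k + 5, C = 1.
Solve (k + 4)·f(k+1) − (k + 4)·f(k) = 1.
deg f ≤ 0 (via 1,1,0).
Generic f = c0 gives residual -1; -1 = 0 cannot hold, so t_k is not Gosper-summable.

No — the linear system for f has no solution.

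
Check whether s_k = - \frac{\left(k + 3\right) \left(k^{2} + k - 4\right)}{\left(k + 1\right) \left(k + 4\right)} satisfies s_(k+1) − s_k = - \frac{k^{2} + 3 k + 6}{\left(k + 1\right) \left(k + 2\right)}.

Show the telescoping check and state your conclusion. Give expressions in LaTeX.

s_(k+1) = -(k + 4)*(k + (k + 1)**2 - 3)/((k + 2)*(k + 5))
s_(k+1) − s_k = (-k**4 - 12*k**3 - 49*k**2 - 94*k - 88)/(k**4 + 12*k**3 + 49*k**2 + 78*k + 40)
(s_(k+1) − s_k) − t_k = 4*(k**2 + 5*k + 8)/(k**4 + 12*k**3 + 49*k**2 + 78*k + 40)

Invalid: residual \frac{4 \left(k^{2} + 5 k + 8\right)}{k^{4} + 12 k^{3} + 49 k^{2} + 78 k + 40} ≠ 0.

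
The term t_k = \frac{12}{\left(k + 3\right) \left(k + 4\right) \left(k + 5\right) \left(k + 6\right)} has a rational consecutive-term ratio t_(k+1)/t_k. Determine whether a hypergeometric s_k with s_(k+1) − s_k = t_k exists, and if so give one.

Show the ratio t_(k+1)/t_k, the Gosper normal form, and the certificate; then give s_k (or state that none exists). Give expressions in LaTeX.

s_k = \frac{k \left(k^{2} + 12 k + 47\right)}{15 \left(k + 3\right) \left(k + 4\right) \left(k + 5\right)}

The ratio is (k + 3)/(k + 7).
Factor: A=k + 3; B=k + 7; C=1.
Key eq: (k + 3)·f(k+1) = (k + 6)·f(k) + (1).
From deg A=1, deg B=1, deg C=0: d=3.
Solving with deg f ≤ 3: f(k) = k*(k**2 + 12*k + 47)/180.
Certificate R = B(k−1)f/C = k*(k + 6)*(k**2 + 12*k + 47)/180 gives s_k = k*(k**2 + 12*k + 47)/(15*(k + 3)*(k + 4)*(k + 5)).
Verify: 12/(k**4 + 18*k**3 + 119*k**2 + 342*k + 360) matches t_k.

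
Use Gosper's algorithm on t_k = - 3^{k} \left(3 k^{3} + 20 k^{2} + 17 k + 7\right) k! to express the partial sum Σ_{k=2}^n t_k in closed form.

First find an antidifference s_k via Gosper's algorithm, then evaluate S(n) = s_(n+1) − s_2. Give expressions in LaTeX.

t_(k+1)/t_k = 3*(3*k**4 + 32*k**3 + 95*k**2 + 113*k + 47)/(3*k**3 + 20*k**2 + 17*k + 7).
Gosper form: A/B · C(k+1)/C(k) with A=3*k + 3, B=1, C=k**3 + 20*k**2/3 + 17*k/3 + 7/3.
Key eq: (3*k + 3)·f(k+1) = (1)·f(k) + (k**3 + 20*k**2/3 + 17*k/3 + 7/3).
d = 2 from the (1,0,3) case.
A polynomial solution: f(k) = (k**2 + 4*k - 4)/3.
Then R = B(k−1)f/C = (k**2 + 4*k - 4)/(3*k**3 + 20*k**2 + 17*k + 7), so s_k = R(k)·t_k = -3**k*(k**2 + 4*k - 4)*factorial(k).
s_(k+1) − s_k = -3**k*(3*k**3 + 20*k**2 + 17*k + 7)*factorial(k) = t_k.
Σ_(k=2)^n t_k = s_(n+1) − s_(2) = (-3**(n + 1)*(n**2 + 6*n + 1)*factorial(n + 1)) − (-144), i.e. -3*3**n*n**3*factorial(n) - 21*3**n*n**2*factorial(n) - 21*3**n*n*factorial(n) - 3*3**n*factorial(n) + 144.

S(n) = - 3 \cdot 3^{n} n^{3} n! - 21 \cdot 3^{n} n^{2} n! - 21 \cdot 3^{n} n n! - 3 \cdot 3^{n} n! + 144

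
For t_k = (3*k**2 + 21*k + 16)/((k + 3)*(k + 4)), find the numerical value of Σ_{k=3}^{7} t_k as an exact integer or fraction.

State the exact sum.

t_(k+1)/t_k = (k + 3)*(21*k + 3*(k + 1)**2 + 37)/((k + 5)*(3*k**2 + 21*k + 16)).
Gosper form: A/B · C(k+1)/C(k) with A=k + 3, B=k + 5, C=k**2 + 7*k + 16/3.
Key eq: (k + 3)·f(k+1) = (k + 4)·f(k) + (k**2 + 7*k + 16/3).
deg f ≤ 2 (via 1,1,2).
Solve for f: f(k) = k*(9*k + 7)/9 (degree 2 ≤ 2).
R(k) = B(k−1)·f(k)/C(k) = k*(k + 4)*(9*k + 7)/(3*(3*k**2 + 21*k + 16)); s_k = R·t_k = k*(9*k + 7)/(3*(k + 3)).
s_(k+1) − s_k = (3*k**2 + 21*k + 16)/(k**2 + 7*k + 12) = t_k.
Evaluate s at k=8 and k=3: 632/33 and 17/3; difference 445/33.

Σ = 445/33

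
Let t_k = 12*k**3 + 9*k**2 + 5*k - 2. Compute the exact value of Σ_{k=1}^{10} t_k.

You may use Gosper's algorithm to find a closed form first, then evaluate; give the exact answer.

t_(k+1)/t_k = (12*k**3 + 45*k**2 + 59*k + 24)/(12*k**3 + 9*k**2 + 5*k - 2).
So A=1 and B=1, with C=k**3 + 3*k**2/4 + 5*k/12 - 1/6.
Solve (1)·f(k+1) − (1)·f(k) = k**3 + 3*k**2/4 + 5*k/12 - 1/6.
deg f ≤ 4 (via 0,0,3).
A polynomial solution: f(k) = k*(3*k**3 - 3*k**2 + k - 3)/12.
Certificate R = B(k−1)f/C = k*(3*k**3 - 3*k**2 + k - 3)/((4*k - 1)*(3*k**2 + 3*k + 2)) gives s_k = k*(3*k**3 - 3*k**2 + k - 3).
Verify: 12*k**3 + 9*k**2 + 5*k - 2 matches t_k.
Σ_(k=1)^(10) t_k = s_(11) − s_(1) = 40018 − (-2) = 40020.

Σ = 40020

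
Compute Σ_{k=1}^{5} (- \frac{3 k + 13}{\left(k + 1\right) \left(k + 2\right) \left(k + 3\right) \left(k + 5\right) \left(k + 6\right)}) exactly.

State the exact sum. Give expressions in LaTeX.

Ratio r(k) = (k + 1)*(k + 5)*(3*k + 16)/((k + 4)*(k + 7)*(3*k + 13)).
Take A(k)=k + 1, B(k)=k + 7, C(k)=k**2 + 25*k/3 + 52/3.
Set up (k + 1)·f(k+1) − (k + 6)·f(k) − (k**2 + 25*k/3 + 52/3) = 0.
From deg A=1, deg B=1, deg C=2: d=5.
Match coefficients ⇒ f(k) = k*(k + 3)*(k + 4)*(k**2 + 8*k + 17)/30.
Certificate R = B(k−1)f/C = k*(k + 3)*(k + 6)*(k**2 + 8*k + 17)/(10*(3*k + 13)) gives s_k = k*(-k**2 - 8*k - 17)/(10*(k**3 + 8*k**2 + 17*k + 10)).
Δs = (-3*k - 13)/(k**5 + 17*k**4 + 107*k**3 + 307*k**2 + 396*k + 180), as required.
Evaluate s at k=6 and k=1: -303/3080 and -13/180; difference -145/5544.

Σ = -145/5544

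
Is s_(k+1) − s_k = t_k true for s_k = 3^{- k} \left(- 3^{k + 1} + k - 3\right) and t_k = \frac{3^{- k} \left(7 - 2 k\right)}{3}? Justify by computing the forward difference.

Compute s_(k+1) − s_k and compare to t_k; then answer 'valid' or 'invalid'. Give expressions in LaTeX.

s_(k+1) = (-9*3**k + k - 2)/(3*3**k)
s_(k+1) − s_k = (7 - 2*k)/(3*3**k)
(s_(k+1) − s_k) − t_k = 0

Valid: the claim telescopes to t_k.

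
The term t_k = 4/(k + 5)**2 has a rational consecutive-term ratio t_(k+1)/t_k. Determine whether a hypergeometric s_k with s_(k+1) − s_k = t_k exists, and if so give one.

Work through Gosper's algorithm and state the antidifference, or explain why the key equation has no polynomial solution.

no hypergeometric antidifference exists

r(k) = (k + 5)**2/(k + 6)**2 after simplifying.
Normal form (A,B,C) = (k**2 + 10*k + 25, k**2 + 12*k + 36, 1).
Key eq: (k**2 + 10*k + 25)·f(k+1) = (k**2 + 10*k + 25)·f(k) + (1).
From deg A=2, deg B=2, deg C=0: d=0.
Generic f = c0 gives residual -1; -1 = 0 cannot hold, so t_k is not Gosper-summable.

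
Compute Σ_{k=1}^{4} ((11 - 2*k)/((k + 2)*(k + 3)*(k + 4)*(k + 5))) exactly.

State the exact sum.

Σ = 47/1260

r(k) = (k + 2)*(2*k - 9)/((k + 6)*(2*k - 11)) after simplifying.
So A=k + 2 and B=k + 6, with C=k - 11/2.
f must satisfy (k + 2)·f(k+1) − (k + 5)·f(k) = k - 11/2.
d = 3 from the (1,1,1) case.
Solving with deg f ≤ 3: f(k) = -k*(k**2 + 9*k + 34)/16.
Then R = B(k−1)f/C = -k*(k + 5)*(k**2 + 9*k + 34)/(8*(2*k - 11)), so s_k = R(k)·t_k = k*(k**2 + 9*k + 34)/(8*(k + 2)*(k + 3)*(k + 4)).
s_(k+1) − s_k = (11 - 2*k)/(k**4 + 14*k**3 + 71*k**2 + 154*k + 120) = t_k.
Σ_(k=1)^(4) t_k = s_(5) − s_(1) = 65/504 − (11/120) = 47/1260.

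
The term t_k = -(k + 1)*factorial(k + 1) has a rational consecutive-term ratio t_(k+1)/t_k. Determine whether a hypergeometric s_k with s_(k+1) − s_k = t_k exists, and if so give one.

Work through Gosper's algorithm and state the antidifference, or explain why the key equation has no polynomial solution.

Compute t_(k+1)/t_k: get (k + 2)**2/(k + 1).
Take A(k)=k + 2, B(k)=1, C(k)=k + 1.
Key eq: (k + 2)·f(k+1) = (1)·f(k) + (k + 1).
From deg A=1, deg B=0, deg C=1: d=0.
Solving with deg f ≤ 0: f(k) = 1.
Certificate R = B(k−1)f/C = 1/(k + 1) gives s_k = -factorial(k + 1).
Check: Δs_k = -(k + 1)*factorial(k + 1). ✓

s_k = -factorial(k + 1)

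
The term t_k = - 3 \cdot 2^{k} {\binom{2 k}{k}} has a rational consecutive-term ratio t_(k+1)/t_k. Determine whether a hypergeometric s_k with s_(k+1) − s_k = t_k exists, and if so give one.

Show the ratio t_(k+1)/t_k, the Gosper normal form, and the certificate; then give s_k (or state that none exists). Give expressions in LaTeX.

r(k) = 4*(2*k + 1)/(k + 1) after simplifying.
Normal form (A,B,C) = (8*k + 4, k + 1, 1).
Solve (8*k + 4)·f(k+1) − (k)·f(k) = 1.
Bound: deg f ≤ -1.
d = -1 < 0 ⇒ no nonzero polynomial f; not summable.

none — t_k is not Gosper-summable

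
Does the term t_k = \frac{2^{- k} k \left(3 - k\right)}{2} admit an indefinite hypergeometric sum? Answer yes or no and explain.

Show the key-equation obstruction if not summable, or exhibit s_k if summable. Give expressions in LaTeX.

Yes. s_k = 2^{- k} k \left(k - 1\right).

t_(k+1)/t_k = (k - 2)*(k + 1)/(2*k*(k - 3)).
So A=1/2 and B=1, with C=k**2 - 3*k.
Need (1/2)·f(k+1) − (1)·f(k) = k**2 - 3*k.
Degrees (0,0,2) ⇒ d ≤ 2.
Match coefficients ⇒ f(k) = -2*k*(k - 1).
Then R = B(k−1)f/C = -2*(k - 1)/(k - 3), so s_k = R(k)·t_k = k*(k - 1)/2**k.
Verify: k*(3 - k)/(2*2**k) matches t_k.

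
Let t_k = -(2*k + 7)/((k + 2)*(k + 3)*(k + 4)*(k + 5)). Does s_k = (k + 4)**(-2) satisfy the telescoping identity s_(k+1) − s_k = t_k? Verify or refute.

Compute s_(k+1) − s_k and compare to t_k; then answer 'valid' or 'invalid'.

Invalid: residual 2*(3*k**2 + 23*k + 43)/(k**6 + 23*k**5 + 217*k**4 + 1073*k**3 + 2926*k**2 + 4160*k + 2400) ≠ 0.

s_(k+1) = (k + 5)**(-2)
s_(k+1) − s_k = (k + 5)**(-2) - 1/(k + 4)**2
(s_(k+1) − s_k) − t_k = 2*(3*k**2 + 23*k + 43)/(k**6 + 23*k**5 + 217*k**4 + 1073*k**3 + 2926*k**2 + 4160*k + 2400)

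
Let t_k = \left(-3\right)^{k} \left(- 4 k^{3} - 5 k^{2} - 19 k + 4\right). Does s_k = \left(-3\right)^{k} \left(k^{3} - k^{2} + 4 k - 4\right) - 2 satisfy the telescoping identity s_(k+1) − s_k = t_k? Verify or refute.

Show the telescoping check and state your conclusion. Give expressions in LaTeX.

Valid — Δs_k = t_k.

s_(k+1) = (-3)**(k + 1)*(4*k + (k + 1)**3 - (k + 1)**2) - 2
s_(k+1) − s_k = (-3)**k*(-4*k**3 - 5*k**2 - 19*k + 4)
(s_(k+1) − s_k) − t_k = 0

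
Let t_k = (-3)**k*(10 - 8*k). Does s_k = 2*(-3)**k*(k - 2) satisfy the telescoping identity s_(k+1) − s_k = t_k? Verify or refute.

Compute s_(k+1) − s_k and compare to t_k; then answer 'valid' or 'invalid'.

s_(k+1) = 6*(-3)**k*(1 - k)
s_(k+1) − s_k = (-3)**k*(10 - 8*k)
(s_(k+1) − s_k) − t_k = 0

Valid: the claim telescopes to t_k.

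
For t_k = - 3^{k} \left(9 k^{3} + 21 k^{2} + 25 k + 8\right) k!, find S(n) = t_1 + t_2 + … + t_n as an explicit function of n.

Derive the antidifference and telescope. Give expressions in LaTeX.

The ratio is 3*(9*k**4 + 57*k**3 + 142*k**2 + 157*k + 63)/(9*k**3 + 21*k**2 + 25*k + 8).
So A=3*k + 3 and B=1, with C=k**3 + 7*k**2/3 + 25*k/9 + 8/9.
Need (3*k + 3)·f(k+1) − (1)·f(k) = k**3 + 7*k**2/3 + 25*k/9 + 8/9.
deg f ≤ 2 (via 1,0,3).
Solving with deg f ≤ 2: f(k) = (3*k**2 - k + 1)/9.
Then R = B(k−1)f/C = (3*k**2 - k + 1)/(9*k**3 + 21*k**2 + 25*k + 8), so s_k = R(k)·t_k = -3**k*(3*k**2 - k + 1)*factorial(k).
Check: Δs_k = -3**k*(9*k**3 + 21*k**2 + 25*k + 8)*factorial(k). ✓
Evaluate: s_(n+1) = -3**(n + 1)*(3*n**2 + 5*n + 3)*factorial(n + 1); subtract s_(1) = -9 ⇒ S(n) = -9*3**n*n**3*factorial(n) - 24*3**n*n**2*factorial(n) - 24*3**n*n*factorial(n) - 9*3**n*factorial(n) + 9.

S(n) = - 9 \cdot 3^{n} n^{3} n! - 24 \cdot 3^{n} n^{2} n! - 24 \cdot 3^{n} n n! - 9 \cdot 3^{n} n! + 9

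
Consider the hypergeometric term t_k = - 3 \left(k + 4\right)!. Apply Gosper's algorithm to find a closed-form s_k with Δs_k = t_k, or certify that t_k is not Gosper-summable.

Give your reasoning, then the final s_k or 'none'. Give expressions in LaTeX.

none (Gosper's algorithm certifies no s_k)

r(k) = k + 5 after simplifying.
So A=k + 5 and B=1, with C=1.
Set up (k + 5)·f(k+1) − (1)·f(k) − (1) = 0.
Degrees (1,0,0) ⇒ d ≤ -1.
Bound -1 < 0, so the key equation has no polynomial solution.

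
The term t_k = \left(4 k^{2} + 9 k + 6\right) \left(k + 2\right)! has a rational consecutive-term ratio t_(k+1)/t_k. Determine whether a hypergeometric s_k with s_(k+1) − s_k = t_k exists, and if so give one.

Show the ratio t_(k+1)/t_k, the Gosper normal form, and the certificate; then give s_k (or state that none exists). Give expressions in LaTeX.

Step 1: r(k) = (k + 3)*(9*k + 4*(k + 1)**2 + 15)/(4*k**2 + 9*k + 6).
So A=k + 3 and B=1, with C=k**2 + 9*k/4 + 3/2.
Need (k + 3)·f(k+1) − (1)·f(k) = k**2 + 9*k/4 + 3/2.
Degrees (1,0,2) ⇒ d ≤ 1.
Solving with deg f ≤ 1: f(k) = (4*k - 3)/4.
Then R = B(k−1)f/C = (4*k - 3)/(4*k**2 + 9*k + 6), so s_k = R(k)·t_k = (4*k - 3)*factorial(k + 2).
Verify: (4*k**2 + 9*k + 6)*factorial(k + 2) matches t_k.

s_k = \left(4 k - 3\right) \left(k + 2\right)!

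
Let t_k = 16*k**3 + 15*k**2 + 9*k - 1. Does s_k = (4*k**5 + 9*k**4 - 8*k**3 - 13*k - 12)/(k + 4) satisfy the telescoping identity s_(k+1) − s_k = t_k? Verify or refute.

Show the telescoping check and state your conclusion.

s_(k+1) = (-13*k + 4*(k + 1)**5 + 9*(k + 1)**4 - 8*(k + 1)**3 - 25)/(k + 5)
s_(k+1) − s_k = (16*k**5 + 147*k**4 + 382*k**3 + 312*k**2 + 133*k - 20)/(k**2 + 9*k + 20)
(s_(k+1) − s_k) − t_k = 2*k*(-6*k**3 - 41*k**2 - 34*k - 19)/(k**2 + 9*k + 20)

Invalid: residual 2*k*(-6*k**3 - 41*k**2 - 34*k - 19)/(k**2 + 9*k + 20) ≠ 0.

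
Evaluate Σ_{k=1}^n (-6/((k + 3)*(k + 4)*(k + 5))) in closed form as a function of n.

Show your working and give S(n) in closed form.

S(n) = 3*n*(-n - 9)/(20*(n**2 + 9*n + 20))

The ratio is (k + 3)/(k + 6).
Factor: A=k + 3; B=k + 6; C=1.
Set up (k + 3)·f(k+1) − (k + 5)·f(k) − (1) = 0.
deg f ≤ 2 (via 1,1,0).
Solve for f: f(k) = k*(k + 7)/24 (degree 2 ≤ 2).
Then R = B(k−1)f/C = k*(k + 5)*(k + 7)/24, so s_k = R(k)·t_k = k*(-k - 7)/(4*(k + 3)*(k + 4)).
Δs = -6/(k**3 + 12*k**2 + 47*k + 60), as required.
Σ_(k=1)^n t_k = s_(n+1) − s_(1) = ((-n**2 - 9*n - 8)/(4*(n**2 + 9*n + 20))) − (-1/10), i.e. 3*n*(-n - 9)/(20*(n**2 + 9*n + 20)).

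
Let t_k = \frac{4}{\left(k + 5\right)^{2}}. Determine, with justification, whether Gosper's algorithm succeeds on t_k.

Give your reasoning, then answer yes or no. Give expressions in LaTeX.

No; the coefficient equations for f are inconsistent.

Ratio r(k) = (k + 5)**2/(k + 6)**2.
Gosper form: A/B · C(k+1)/C(k) with A=k**2 + 10*k + 25, B=k**2 + 12*k + 36, C=1.
Set up (k**2 + 10*k + 25)·f(k+1) − (k**2 + 10*k + 25)·f(k) − (1) = 0.
Bound: deg f ≤ 0.
f = c0 ⇒ A·f(k+1) − B(k−1)·f(k) − C = -1. The system {-1 = 0} is inconsistent; no antidifference.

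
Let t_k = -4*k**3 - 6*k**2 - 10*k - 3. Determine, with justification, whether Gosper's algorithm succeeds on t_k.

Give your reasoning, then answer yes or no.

t_(k+1)/t_k = (4*k**3 + 18*k**2 + 34*k + 23)/(4*k**3 + 6*k**2 + 10*k + 3).
Normal form (A,B,C) = (1, 1, k**3 + 3*k**2/2 + 5*k/2 + 3/4).
f must satisfy (1)·f(k+1) − (1)·f(k) = k**3 + 3*k**2/2 + 5*k/2 + 3/4.
Bound: deg f ≤ 4.
Match coefficients ⇒ f(k) = k*(k**3 + 3*k - 1)/4.
Get s_k = R·t_k = k*(-k**3 - 3*k + 1) with R(k) = B(k−1)f(k)/C(k) = k*(k**3 + 3*k - 1)/(4*k**3 + 6*k**2 + 10*k + 3).
Verify: -4*k**3 - 6*k**2 - 10*k - 3 matches t_k.

Yes. s_k = k*(-k**3 - 3*k + 1).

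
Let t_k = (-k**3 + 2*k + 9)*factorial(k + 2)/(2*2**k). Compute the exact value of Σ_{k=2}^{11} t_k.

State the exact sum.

Ratio r(k) = (k + 3)*(2*k - (k + 1)**3 + 11)/(2*(-k**3 + 2*k + 9)).
Factor: A=k/2 + 3/2; B=1; C=k**3 - 2*k - 9.
Need (k/2 + 3/2)·f(k+1) − (1)·f(k) = k**3 - 2*k - 9.
Degrees (1,0,3) ⇒ d ≤ 2.
Solving with deg f ≤ 2: f(k) = 2*(k**2 - 3*k - 3).
Then R = B(k−1)f/C = 2*(k**2 - 3*k - 3)/(k**3 - 2*k - 9), so s_k = R(k)·t_k = (-k**2 + 3*k + 3)*factorial(k + 2)/2**k.
Δs = (-k**3 + 2*k + 9)*factorial(k + 2)/(2*2**k), as required.
Evaluate s at k=12 and k=2: -4469590125/2 and 30; difference -4469590185/2.

Σ = -4469590185/2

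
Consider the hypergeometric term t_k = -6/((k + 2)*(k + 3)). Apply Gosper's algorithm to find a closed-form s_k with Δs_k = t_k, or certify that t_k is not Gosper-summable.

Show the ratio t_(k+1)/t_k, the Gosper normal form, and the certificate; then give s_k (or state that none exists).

s_k = -3*k/(k + 2)

The ratio is (k + 2)/(k + 4).
Factor: A=k + 2; B=k + 4; C=1.
Need (k + 2)·f(k+1) − (k + 3)·f(k) = 1.
deg f ≤ 1 (via 1,1,0).
Solving with deg f ≤ 1: f(k) = k/2.
Then R = B(k−1)f/C = k*(k + 3)/2, so s_k = R(k)·t_k = -3*k/(k + 2).
Check: Δs_k = -6/(k**2 + 5*k + 6). ✓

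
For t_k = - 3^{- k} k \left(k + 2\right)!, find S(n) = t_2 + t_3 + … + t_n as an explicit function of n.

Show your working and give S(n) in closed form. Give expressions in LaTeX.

S(n) = 8 - 3^{- n} \left(n + 3\right)!

The ratio is (k + 1)*(k + 3)/(3*k).
Take A(k)=k/3 + 1, B(k)=1, C(k)=k.
Set up (k/3 + 1)·f(k+1) − (1)·f(k) − (k) = 0.
From deg A=1, deg B=0, deg C=1: d=0.
A polynomial solution: f(k) = 3.
Then R = B(k−1)f/C = 3/k, so s_k = R(k)·t_k = -3**(1 - k)*factorial(k + 2).
Check: Δs_k = -k*factorial(k + 2)/3**k. ✓
s_(n+1) = -factorial(n + 3)/3**n and s_(2) = -8, so S(n) = 8 - factorial(n + 3)/3**n.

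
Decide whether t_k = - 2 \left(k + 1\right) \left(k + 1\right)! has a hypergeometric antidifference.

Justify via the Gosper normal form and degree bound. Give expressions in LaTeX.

Yes. s_k = - 2 \left(k + 1\right)!.

The ratio is (k + 2)**2/(k + 1).
Factor: A=k + 2; B=1; C=k + 1.
Key eq: (k + 2)·f(k+1) = (1)·f(k) + (k + 1).
deg f ≤ 0 (via 1,0,1).
Coefficient equations give f(k) = 1.
So s_k = (B(k−1)f/C)·t_k = (1/(k + 1))·t_k = -2*factorial(k + 1).
Check: Δs_k = -2*(k + 1)*factorial(k + 1). ✓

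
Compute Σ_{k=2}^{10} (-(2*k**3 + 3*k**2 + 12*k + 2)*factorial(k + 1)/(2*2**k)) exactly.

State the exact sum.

Σ = -109459323/2

The ratio is (2*k**4 + 13*k**3 + 42*k**2 + 67*k + 38)/(2*(2*k**3 + 3*k**2 + 12*k + 2)).
Factor: A=k/2 + 1; B=1; C=k**3 + 3*k**2/2 + 6*k + 1.
Need (k/2 + 1)·f(k+1) − (1)·f(k) = k**3 + 3*k**2/2 + 6*k + 1.
Degrees (1,0,3) ⇒ d ≤ 2.
Coefficient equations give f(k) = 2*k**2 - k + 3.
Certificate R = B(k−1)f/C = 2*(2*k**2 - k + 3)/(2*k**3 + 3*k**2 + 12*k + 2) gives s_k = -(2*k**2 - k + 3)*factorial(k + 1)/2**k.
Δs = -(2*k**3 + 3*k**2 + 12*k + 2)*factorial(k + 1)/(2*2**k), as required.
Telescoping: Σ = s_(11) − s_(2) = -54729675 − (-27/2) = -109459323/2.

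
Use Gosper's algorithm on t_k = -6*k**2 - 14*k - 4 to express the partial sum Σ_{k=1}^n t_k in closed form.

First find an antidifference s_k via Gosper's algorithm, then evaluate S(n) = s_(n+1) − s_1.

Ratio r(k) = (3*k**2 + 13*k + 12)/(3*k**2 + 7*k + 2).
Gosper form: A/B · C(k+1)/C(k) with A=1, B=1, C=k**2 + 7*k/3 + 2/3.
Key eq: (1)·f(k+1) = (1)·f(k) + (k**2 + 7*k/3 + 2/3).
d = 3 from the (0,0,2) case.
Coefficient equations give f(k) = k*(k**2 + 2*k - 1)/3.
Then R = B(k−1)f/C = k*(k**2 + 2*k - 1)/((k + 2)*(3*k + 1)), so s_k = R(k)·t_k = 2*k*(-k**2 - 2*k + 1).
Check: Δs_k = -6*k**2 - 14*k - 4. ✓
Σ_(k=1)^n t_k = s_(n+1) − s_(1) = (-2*n**3 - 10*n**2 - 12*n - 4) − (-4), i.e. 2*n*(-n**2 - 5*n - 6).

S(n) = 2*n*(-n**2 - 5*n - 6)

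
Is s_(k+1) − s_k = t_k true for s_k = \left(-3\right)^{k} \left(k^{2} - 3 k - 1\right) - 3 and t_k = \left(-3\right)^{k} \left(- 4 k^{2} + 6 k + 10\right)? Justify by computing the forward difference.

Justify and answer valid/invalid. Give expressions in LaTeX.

valid (s_(k+1) − s_k reduces to t_k)

s_(k+1) = 3*(-3)**k*(3*k - (k + 1)**2 + 4) - 3
s_(k+1) − s_k = (-3)**k*(-4*k**2 + 6*k + 10)
(s_(k+1) − s_k) − t_k = 0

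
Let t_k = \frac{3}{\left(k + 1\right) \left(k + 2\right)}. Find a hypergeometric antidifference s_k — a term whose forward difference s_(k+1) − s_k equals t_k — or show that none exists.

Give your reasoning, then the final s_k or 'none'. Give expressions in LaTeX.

s_k = \frac{3 k}{k + 1}

The ratio is (k + 1)/(k + 3).
Gosper form: A/B · C(k+1)/C(k) with A=k + 1, B=k + 3, C=1.
f must satisfy (k + 1)·f(k+1) − (k + 2)·f(k) = 1.
From deg A=1, deg B=1, deg C=0: d=1.
A polynomial solution: f(k) = k.
So s_k = (B(k−1)f/C)·t_k = (k*(k + 2))·t_k = 3*k/(k + 1).
Verify: 3/(k**2 + 3*k + 2) matches t_k.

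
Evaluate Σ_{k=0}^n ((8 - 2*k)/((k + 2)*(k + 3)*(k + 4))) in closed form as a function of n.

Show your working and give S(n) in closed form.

The ratio is (k - 3)*(k + 2)/((k - 4)*(k + 5)).
Factor: A=k + 2; B=k + 5; C=k - 4.
Need (k + 2)·f(k+1) − (k + 4)·f(k) = k - 4.
From deg A=1, deg B=1, deg C=1: d=2.
A polynomial solution: f(k) = -k*(k + 11)/6.
Certificate R = B(k−1)f/C = -k*(k + 4)*(k + 11)/(6*(k - 4)) gives s_k = k*(k + 11)/(3*(k + 2)*(k + 3)).
s_(k+1) − s_k = 2*(4 - k)/(k**3 + 9*k**2 + 26*k + 24) = t_k.
Σ_(k=0)^n t_k = s_(n+1) − s_(0) = ((n**2 + 13*n + 12)/(3*(n**2 + 7*n + 12))) − (0), i.e. (n**2 + 13*n + 12)/(3*(n**2 + 7*n + 12)).

S(n) = (n**2 + 13*n + 12)/(3*(n**2 + 7*n + 12))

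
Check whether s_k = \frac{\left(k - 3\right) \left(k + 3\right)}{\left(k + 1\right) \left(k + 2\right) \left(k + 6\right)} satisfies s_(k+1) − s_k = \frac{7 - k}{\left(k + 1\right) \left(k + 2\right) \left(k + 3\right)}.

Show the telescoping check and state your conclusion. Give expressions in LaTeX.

s_(k+1) = (k - 2)*(k + 4)/((k + 2)*(k + 3)*(k + 7))
s_(k+1) − s_k = (-k**3 + 46*k + 141)/(k**5 + 19*k**4 + 131*k**3 + 401*k**2 + 540*k + 252)
(s_(k+1) − s_k) − t_k = 3*(2*k**2 - k - 51)/(k**5 + 19*k**4 + 131*k**3 + 401*k**2 + 540*k + 252)

Invalid: residual \frac{3 \left(2 k^{2} - k - 51\right)}{k^{5} + 19 k^{4} + 131 k^{3} + 401 k^{2} + 540 k + 252} ≠ 0.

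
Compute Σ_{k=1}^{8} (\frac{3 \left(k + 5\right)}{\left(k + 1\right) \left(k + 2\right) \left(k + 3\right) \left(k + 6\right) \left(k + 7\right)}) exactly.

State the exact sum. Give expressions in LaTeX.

Σ = 134/5775

Ratio r(k) = (k + 1)*(k + 6)**2/((k + 4)*(k + 5)*(k + 8)).
So A=k + 1 and B=k + 8, with C=k**3 + 14*k**2 + 65*k + 100.
Set up (k + 1)·f(k+1) − (k + 7)·f(k) − (k**3 + 14*k**2 + 65*k + 100) = 0.
From deg A=1, deg B=1, deg C=3: d=6.
Solving with deg f ≤ 6: f(k) = k*(k + 3)*(k + 4)**2*(k + 5)**2/36.
R(k) = B(k−1)·f(k)/C(k) = k*(k + 3)*(k + 4)*(k + 7)/36; s_k = R·t_k = k*(k**2 + 9*k + 20)/(12*(k**3 + 9*k**2 + 20*k + 12)).
Check: Δs_k = 3*(k + 5)/(k**5 + 19*k**4 + 131*k**3 + 401*k**2 + 540*k + 252). ✓
Σ_(k=1)^(8) t_k = s_(9) − s_(1) = 91/1100 − (5/84) = 134/5775.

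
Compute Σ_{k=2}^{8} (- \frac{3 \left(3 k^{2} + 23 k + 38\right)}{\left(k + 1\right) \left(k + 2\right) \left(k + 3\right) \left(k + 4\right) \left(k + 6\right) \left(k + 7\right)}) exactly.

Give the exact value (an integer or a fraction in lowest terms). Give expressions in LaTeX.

r(k) = (k + 1)*(k + 6)*(23*k + 3*(k + 1)**2 + 61)/((k + 5)*(k + 8)*(3*k**2 + 23*k + 38)) after simplifying.
Gosper form: A/B · C(k+1)/C(k) with A=k + 1, B=k + 8, C=k**3 + 38*k**2/3 + 51*k + 190/3.
Key eq: (k + 1)·f(k+1) = (k + 7)·f(k) + (k**3 + 38*k**2/3 + 51*k + 190/3).
From deg A=1, deg B=1, deg C=3: d=6.
Solve for f: f(k) = k*(k + 2)*(k + 4)*(k + 5)*(k**2 + 10*k + 27)/54 (degree 6 ≤ 6).
R(k) = B(k−1)·f(k)/C(k) = k*(k + 2)*(k + 4)*(k + 7)*(k**2 + 10*k + 27)/(18*(3*k**2 + 23*k + 38)); s_k = R·t_k = k*(-k**2 - 10*k - 27)/(6*(k**3 + 10*k**2 + 27*k + 18)).
Verify: 3*(-3*k**2 - 23*k - 38)/(k**6 + 23*k**5 + 207*k**4 + 925*k**3 + 2144*k**2 + 2412*k + 1008) matches t_k.
Evaluate s at k=9 and k=2: -33/200 and -17/120; difference -7/300.

Σ = -7/300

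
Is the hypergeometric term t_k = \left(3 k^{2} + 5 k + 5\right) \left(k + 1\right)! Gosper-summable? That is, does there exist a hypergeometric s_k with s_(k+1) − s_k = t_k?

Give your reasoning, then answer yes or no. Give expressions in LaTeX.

t_(k+1)/t_k = (k + 2)*(5*k + 3*(k + 1)**2 + 10)/(3*k**2 + 5*k + 5).
So A=k + 2 and B=1, with C=k**2 + 5*k/3 + 5/3.
Key eq: (k + 2)·f(k+1) = (1)·f(k) + (k**2 + 5*k/3 + 5/3).
Bound: deg f ≤ 1.
Solving with deg f ≤ 1: f(k) = (3*k - 1)/3.
Certificate R = B(k−1)f/C = (3*k - 1)/(3*k**2 + 5*k + 5) gives s_k = (3*k - 1)*factorial(k + 1).
s_(k+1) − s_k = (3*k**2 + 5*k + 5)*factorial(k + 1) = t_k.

Yes. s_k = \left(3 k - 1\right) \left(k + 1\right)!.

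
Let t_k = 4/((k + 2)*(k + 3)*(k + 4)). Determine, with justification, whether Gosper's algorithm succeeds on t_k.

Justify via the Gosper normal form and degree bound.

Ratio r(k) = (k + 2)/(k + 5).
So A=k + 2 and B=k + 5, with C=1.
Set up (k + 2)·f(k+1) − (k + 4)·f(k) − (1) = 0.
deg f ≤ 2 (via 1,1,0).
Solving with deg f ≤ 2: f(k) = k*(k + 5)/12.
Then R = B(k−1)f/C = k*(k + 4)*(k + 5)/12, so s_k = R(k)·t_k = k*(k + 5)/(3*(k + 2)*(k + 3)).
Verify: 4/(k**3 + 9*k**2 + 26*k + 24) matches t_k.

Yes. s_k = k*(k + 5)/(3*(k + 2)*(k + 3)).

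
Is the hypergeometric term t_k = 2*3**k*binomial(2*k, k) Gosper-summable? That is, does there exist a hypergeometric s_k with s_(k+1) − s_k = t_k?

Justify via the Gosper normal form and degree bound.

t_(k+1)/t_k = 6*(2*k + 1)/(k + 1).
A = 12*k + 6, B = k + 1, C = 1.
Solve (12*k + 6)·f(k+1) − (k)·f(k) = 1.
d = -1 from the (1,1,0) case.
deg f ≤ -1 is impossible — no certificate.

No — negative degree bound, so no certificate f.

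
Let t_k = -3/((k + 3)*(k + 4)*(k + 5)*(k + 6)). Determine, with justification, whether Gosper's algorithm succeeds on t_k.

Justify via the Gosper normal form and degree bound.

Compute t_(k+1)/t_k: get (k + 3)/(k + 7).
So A=k + 3 and B=k + 7, with C=1.
Key eq: (k + 3)·f(k+1) = (k + 6)·f(k) + (1).
deg f ≤ 3 (via 1,1,0).
Solving with deg f ≤ 3: f(k) = k*(k**2 + 12*k + 47)/180.
Certificate R = B(k−1)f/C = k*(k + 6)*(k**2 + 12*k + 47)/180 gives s_k = k*(-k**2 - 12*k - 47)/(60*(k + 3)*(k + 4)*(k + 5)).
Verify: -3/(k**4 + 18*k**3 + 119*k**2 + 342*k + 360) matches t_k.

Yes. s_k = k*(-k**2 - 12*k - 47)/(60*(k + 3)*(k + 4)*(k + 5)).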